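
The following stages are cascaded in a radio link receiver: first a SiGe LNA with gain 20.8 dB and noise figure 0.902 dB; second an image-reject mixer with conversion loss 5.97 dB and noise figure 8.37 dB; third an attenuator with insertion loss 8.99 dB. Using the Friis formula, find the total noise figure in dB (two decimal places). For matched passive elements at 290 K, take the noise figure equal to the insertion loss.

1.78 dB

Convert to linear (a loss of L dB is a gain of −L dB): F_i = 10^(NF_i/10), G_i = 10^(G_i,dB/10)
  Stage 1: F_1 = 10^(0.902/10) = 1.231, G_1 = 10^(20.8/10) = 120.2
  Stage 2: F_2 = 10^(8.37/10) = 6.871, G_2 = 10^(−5.97/10) = 0.2529
  Stage 3: F_3 = 10^(8.99/10) = 7.925, G_3 = 10^(−8.99/10) = 0.1262
Friis cascade:
  F = 1.231 + (6.871 − 1)/120.2 + (7.925 − 1)/30.41 = 1.507
NF = 10 log₁₀(1.507) = 1.78 dB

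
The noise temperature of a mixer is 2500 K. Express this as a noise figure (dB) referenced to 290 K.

9.83 dB

F = 1 + T_e/T₀ = 1 + 2500/290 = 9.62069
NF = 10 log₁₀(9.62069) = 9.83 dB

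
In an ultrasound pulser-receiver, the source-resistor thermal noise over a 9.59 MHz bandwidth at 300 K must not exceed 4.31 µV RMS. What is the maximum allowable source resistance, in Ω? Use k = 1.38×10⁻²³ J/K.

Johnson–Nyquist: V_n = √(4kTRB) ⇒ R = V_n² / (4kTB)
4kTB = 4 × 1.38×10⁻²³ × 300 × 9.59×10⁶ = 1.59×10⁻¹³
R = (4.31×10⁻⁶)² / 1.59×10⁻¹³ = 1.17×10² Ω = 117 Ω

117 Ω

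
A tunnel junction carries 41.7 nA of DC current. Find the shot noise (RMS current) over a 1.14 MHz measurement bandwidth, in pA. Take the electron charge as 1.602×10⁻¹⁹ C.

123 pA

I_n = √(2qI·B)
2qI·B = 2 × 1.602×10⁻¹⁹ × 4.17×10⁻⁸ × 1.14×10⁶ = 1.52×10⁻²⁰ A²
I_n = √(1.52×10⁻²⁰) = 1.23×10⁻¹⁰ A = 123 pA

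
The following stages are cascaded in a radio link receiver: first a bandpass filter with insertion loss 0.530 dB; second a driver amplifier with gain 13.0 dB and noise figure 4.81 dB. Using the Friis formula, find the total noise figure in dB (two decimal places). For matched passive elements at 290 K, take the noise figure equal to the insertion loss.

5.34 dB

Convert to linear (a loss of L dB is a gain of −L dB): F_i = 10^(NF_i/10), G_i = 10^(G_i,dB/10)
  Stage 1: F_1 = 10^(0.530/10) = 1.130, G_1 = 10^(−0.530/10) = 0.8851
  Stage 2: F_2 = 10^(4.81/10) = 3.027, G_2 = 10^(13.0/10) = 19.95
Friis cascade:
  F = 1.130 + (3.027 − 1)/0.8851 = 3.420
NF = 10 log₁₀(3.420) = 5.34 dB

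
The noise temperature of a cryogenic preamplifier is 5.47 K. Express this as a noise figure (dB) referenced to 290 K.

0.081 dB

F = 1 + T_e/T₀ = 1 + 5.47/290 = 1.01886
NF = 10 log₁₀(1.01886) = 0.081 dB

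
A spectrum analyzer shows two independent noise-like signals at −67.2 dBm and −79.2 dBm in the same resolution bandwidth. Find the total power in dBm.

−66.9 dBm

Convert to linear, add, convert back:
P₁ = 1.91×10⁻¹⁰ W, P₂ = 1.20×10⁻¹¹ W
P_tot = 2.03×10⁻¹⁰ W → 10 log₁₀(P_tot / 10⁻³) = −66.9 dBm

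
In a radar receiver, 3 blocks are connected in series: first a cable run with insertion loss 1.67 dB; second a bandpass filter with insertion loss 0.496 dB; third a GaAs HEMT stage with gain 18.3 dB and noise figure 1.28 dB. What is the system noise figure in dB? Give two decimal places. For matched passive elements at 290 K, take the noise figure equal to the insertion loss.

Convert to linear (a loss of L dB is a gain of −L dB): F_i = 10^(NF_i/10), G_i = 10^(G_i,dB/10)
  Stage 1: F_1 = 10^(1.67/10) = 1.469, G_1 = 10^(−1.67/10) = 0.6808
  Stage 2: F_2 = 10^(0.496/10) = 1.121, G_2 = 10^(−0.496/10) = 0.8921
  Stage 3: F_3 = 10^(1.28/10) = 1.343, G_3 = 10^(18.3/10) = 67.61
Friis cascade:
  F = 1.469 + (1.121 − 1)/0.6808 + (1.343 − 1)/0.6073 = 2.211
NF = 10 log₁₀(2.211) = 3.45 dB

3.45 dB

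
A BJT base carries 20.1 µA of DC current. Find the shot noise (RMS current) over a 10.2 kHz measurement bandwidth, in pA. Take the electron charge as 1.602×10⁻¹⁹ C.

I_n = √(2qI·B)
2qI·B = 2 × 1.602×10⁻¹⁹ × 2.01×10⁻⁵ × 1.02×10⁴ = 6.57×10⁻²⁰ A²
I_n = √(6.57×10⁻²⁰) = 2.56×10⁻¹⁰ A = 256 pA

256 pA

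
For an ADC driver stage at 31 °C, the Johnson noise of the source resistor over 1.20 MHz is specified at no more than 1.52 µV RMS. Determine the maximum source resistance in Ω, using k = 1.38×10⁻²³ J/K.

T = 31 °C + 273.15 = 304.15 K
Johnson–Nyquist: V_n = √(4kTRB) ⇒ R = V_n² / (4kTB)
4kTB = 4 × 1.38×10⁻²³ × 304.15 × 1.20×10⁶ = 2.01×10⁻¹⁴
R = (1.52×10⁻⁶)² / 2.01×10⁻¹⁴ = 1.15×10² Ω = 115 Ω

115 Ω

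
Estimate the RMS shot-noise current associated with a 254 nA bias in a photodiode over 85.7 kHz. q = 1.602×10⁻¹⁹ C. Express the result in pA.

I_n = √(2qI·B)
2qI·B = 2 × 1.602×10⁻¹⁹ × 2.54×10⁻⁷ × 8.57×10⁴ = 6.97×10⁻²¹ A²
I_n = √(6.97×10⁻²¹) = 8.35×10⁻¹¹ A = 83.5 pA

83.5 pA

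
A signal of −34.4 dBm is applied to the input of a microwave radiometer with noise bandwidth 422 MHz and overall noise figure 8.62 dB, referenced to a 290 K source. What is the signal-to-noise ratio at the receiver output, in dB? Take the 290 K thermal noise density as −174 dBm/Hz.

44.7 dB

Noise floor: N = −174 + 10 log₁₀(B) + NF
10 log₁₀(4.22×10⁸) = 86.25 dB
N = −174 + 86.25 + 8.62 = −79.13 dBm
SNR = P_sig − N = −34.4 − (−79.13) = 44.73 dB → 44.7 dB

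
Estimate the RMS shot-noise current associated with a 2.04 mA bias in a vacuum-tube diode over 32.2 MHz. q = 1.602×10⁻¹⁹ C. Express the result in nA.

145 nA

I_n = √(2qI·B)
2qI·B = 2 × 1.602×10⁻¹⁹ × 2.04×10⁻³ × 3.22×10⁷ = 2.10×10⁻¹⁴ A²
I_n = √(2.10×10⁻¹⁴) = 1.45×10⁻⁷ A = 145 nA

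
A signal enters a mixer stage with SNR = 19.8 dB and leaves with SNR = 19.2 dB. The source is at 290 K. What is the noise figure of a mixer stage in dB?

0.6 dB

NF (dB) = SNR_in(dB) − SNR_out(dB) when the source is at T₀
NF = 19.8 − 19.2 = 0.6 dB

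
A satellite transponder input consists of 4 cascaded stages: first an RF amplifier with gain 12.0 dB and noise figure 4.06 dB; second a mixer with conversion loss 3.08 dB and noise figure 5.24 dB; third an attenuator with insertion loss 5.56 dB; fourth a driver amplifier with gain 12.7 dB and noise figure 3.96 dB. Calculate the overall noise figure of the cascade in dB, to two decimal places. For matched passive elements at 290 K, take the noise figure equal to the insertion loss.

5.70 dB

Convert to linear (a loss of L dB is a gain of −L dB): F_i = 10^(NF_i/10), G_i = 10^(G_i,dB/10)
  Stage 1: F_1 = 10^(4.06/10) = 2.547, G_1 = 10^(12.0/10) = 15.85
  Stage 2: F_2 = 10^(5.24/10) = 3.342, G_2 = 10^(−3.08/10) = 0.4920
  Stage 3: F_3 = 10^(5.56/10) = 3.597, G_3 = 10^(−5.56/10) = 0.2780
  Stage 4: F_4 = 10^(3.96/10) = 2.489, G_4 = 10^(12.7/10) = 18.62
Friis cascade:
  F = 2.547 + (3.342 − 1)/15.85 + (3.597 − 1)/7.798 + (2.489 − 1)/2.168 = 3.715
NF = 10 log₁₀(3.715) = 5.70 dB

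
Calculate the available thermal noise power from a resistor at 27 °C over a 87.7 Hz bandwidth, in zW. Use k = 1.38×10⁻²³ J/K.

T = 27 °C + 273.15 = 300.15 K
P_n = kTB = 1.38×10⁻²³ × 300.15 × 8.77×10¹ = 3.63×10⁻¹⁹ W = 363 zW

363 zW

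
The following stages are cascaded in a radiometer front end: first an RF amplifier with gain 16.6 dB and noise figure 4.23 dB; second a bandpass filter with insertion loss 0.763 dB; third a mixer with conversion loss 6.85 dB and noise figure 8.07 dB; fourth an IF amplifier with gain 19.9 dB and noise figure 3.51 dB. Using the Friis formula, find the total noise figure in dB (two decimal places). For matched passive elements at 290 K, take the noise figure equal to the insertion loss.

Convert to linear (a loss of L dB is a gain of −L dB): F_i = 10^(NF_i/10), G_i = 10^(G_i,dB/10)
  Stage 1: F_1 = 10^(4.23/10) = 2.649, G_1 = 10^(16.6/10) = 45.71
  Stage 2: F_2 = 10^(0.763/10) = 1.192, G_2 = 10^(−0.763/10) = 0.8389
  Stage 3: F_3 = 10^(8.07/10) = 6.412, G_3 = 10^(−6.85/10) = 0.2065
  Stage 4: F_4 = 10^(3.51/10) = 2.244, G_4 = 10^(19.9/10) = 97.72
Friis cascade:
  F = 2.649 + (1.192 − 1)/45.71 + (6.412 − 1)/38.34 + (2.244 − 1)/7.920 = 2.951
NF = 10 log₁₀(2.951) = 4.70 dB

4.70 dB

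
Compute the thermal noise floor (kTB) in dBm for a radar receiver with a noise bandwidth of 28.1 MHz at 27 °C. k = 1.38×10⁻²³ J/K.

−99.3 dBm

T = 27 °C + 273.15 = 300.15 K
P_n = kTB = 1.38×10⁻²³ × 300.15 × 2.81×10⁷ = 1.16×10⁻¹³ W
In dBm: 10 log₁₀(1.16×10⁻¹³ / 10⁻³) = −99.3 dBm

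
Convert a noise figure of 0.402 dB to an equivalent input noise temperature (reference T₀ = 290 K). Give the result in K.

28.1 K

F = 10^(0.402/10) = 1.09698
T_e = (F − 1)·T₀ = (1.09698 − 1) × 290 = 28.1 K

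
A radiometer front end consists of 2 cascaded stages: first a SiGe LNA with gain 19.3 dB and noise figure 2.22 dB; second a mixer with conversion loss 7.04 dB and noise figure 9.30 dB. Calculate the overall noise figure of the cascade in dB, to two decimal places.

Convert to linear (a loss of L dB is a gain of −L dB): F_i = 10^(NF_i/10), G_i = 10^(G_i,dB/10)
  Stage 1: F_1 = 10^(2.22/10) = 1.667, G_1 = 10^(19.3/10) = 85.11
  Stage 2: F_2 = 10^(9.30/10) = 8.511, G_2 = 10^(−7.04/10) = 0.1977
Friis cascade:
  F = 1.667 + (8.511 − 1)/85.11 = 1.755
NF = 10 log₁₀(1.755) = 2.44 dB

2.44 dB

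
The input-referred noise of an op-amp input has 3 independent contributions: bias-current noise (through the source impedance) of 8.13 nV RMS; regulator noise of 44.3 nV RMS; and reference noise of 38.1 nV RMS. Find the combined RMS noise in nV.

Uncorrelated sources add in power (mean-square): V_tot = √(ΣV_i²)
V_tot = √[(8.13×10⁻⁹)² + (4.43×10⁻⁸)² + (3.81×10⁻⁸)²] = 5.90×10⁻⁸ V = 59.0 nV

59.0 nV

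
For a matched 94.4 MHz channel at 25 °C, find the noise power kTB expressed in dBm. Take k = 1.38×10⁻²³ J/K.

−94.1 dBm

T = 25 °C + 273.15 = 298.15 K
P_n = kTB = 1.38×10⁻²³ × 298.15 × 9.44×10⁷ = 3.88×10⁻¹³ W
In dBm: 10 log₁₀(3.88×10⁻¹³ / 10⁻³) = −94.1 dBm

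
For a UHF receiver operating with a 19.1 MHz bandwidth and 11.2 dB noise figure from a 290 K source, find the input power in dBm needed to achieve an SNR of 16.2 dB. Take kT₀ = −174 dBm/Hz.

Sensitivity = −174 + 10 log₁₀(B) + NF + SNR_min
= −174 + 72.81 + 11.2 + 16.2
= −73.79 dBm → −73.8 dBm

−73.8 dBm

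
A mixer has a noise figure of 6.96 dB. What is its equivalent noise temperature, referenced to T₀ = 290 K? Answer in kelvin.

F = 10^(6.96/10) = 4.96592
T_e = (F − 1)·T₀ = (4.96592 − 1) × 290 = 1150 K

1150 K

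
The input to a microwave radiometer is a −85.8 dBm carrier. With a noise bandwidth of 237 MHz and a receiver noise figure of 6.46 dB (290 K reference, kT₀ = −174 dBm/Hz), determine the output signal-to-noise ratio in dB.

Noise floor: N = −174 + 10 log₁₀(B) + NF
10 log₁₀(2.37×10⁸) = 83.75 dB
N = −174 + 83.75 + 6.46 = −83.79 dBm
SNR = P_sig − N = −85.8 − (−83.79) = −2.01 dB → −2.0 dB

−2.0 dB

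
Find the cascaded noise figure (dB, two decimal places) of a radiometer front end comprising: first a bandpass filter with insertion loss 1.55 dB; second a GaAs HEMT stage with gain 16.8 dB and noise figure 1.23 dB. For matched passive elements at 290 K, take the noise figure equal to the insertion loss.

2.78 dB

Convert to linear (a loss of L dB is a gain of −L dB): F_i = 10^(NF_i/10), G_i = 10^(G_i,dB/10)
  Stage 1: F_1 = 10^(1.55/10) = 1.429, G_1 = 10^(−1.55/10) = 0.6998
  Stage 2: F_2 = 10^(1.23/10) = 1.327, G_2 = 10^(16.8/10) = 47.86
Friis cascade:
  F = 1.429 + (1.327 − 1)/0.6998 = 1.897
NF = 10 log₁₀(1.897) = 2.78 dB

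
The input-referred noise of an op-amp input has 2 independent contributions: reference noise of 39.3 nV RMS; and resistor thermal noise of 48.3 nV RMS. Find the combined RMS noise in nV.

62.3 nV

Uncorrelated sources add in power (mean-square): V_tot = √(ΣV_i²)
V_tot = √[(3.93×10⁻⁸)² + (4.83×10⁻⁸)²] = 6.23×10⁻⁸ V = 62.3 nV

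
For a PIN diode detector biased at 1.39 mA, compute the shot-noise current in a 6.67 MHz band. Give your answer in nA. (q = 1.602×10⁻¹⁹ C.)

54.5 nA

I_n = √(2qI·B)
2qI·B = 2 × 1.602×10⁻¹⁹ × 1.39×10⁻³ × 6.67×10⁶ = 2.97×10⁻¹⁵ A²
I_n = √(2.97×10⁻¹⁵) = 5.45×10⁻⁸ A = 54.5 nA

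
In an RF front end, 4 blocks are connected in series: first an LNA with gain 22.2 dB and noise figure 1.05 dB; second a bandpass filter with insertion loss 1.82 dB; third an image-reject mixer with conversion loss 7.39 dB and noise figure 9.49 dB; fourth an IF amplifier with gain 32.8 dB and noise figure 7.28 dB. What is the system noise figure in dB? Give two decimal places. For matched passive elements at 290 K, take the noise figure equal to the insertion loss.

Convert to linear (a loss of L dB is a gain of −L dB): F_i = 10^(NF_i/10), G_i = 10^(G_i,dB/10)
  Stage 1: F_1 = 10^(1.05/10) = 1.274, G_1 = 10^(22.2/10) = 166.0
  Stage 2: F_2 = 10^(1.82/10) = 1.521, G_2 = 10^(−1.82/10) = 0.6577
  Stage 3: F_3 = 10^(9.49/10) = 8.892, G_3 = 10^(−7.39/10) = 0.1824
  Stage 4: F_4 = 10^(7.28/10) = 5.346, G_4 = 10^(32.8/10) = 1905
Friis cascade:
  F = 1.274 + (1.521 − 1)/166.0 + (8.892 − 1)/109.1 + (5.346 − 1)/19.91 = 1.567
NF = 10 log₁₀(1.567) = 1.95 dB

1.95 dB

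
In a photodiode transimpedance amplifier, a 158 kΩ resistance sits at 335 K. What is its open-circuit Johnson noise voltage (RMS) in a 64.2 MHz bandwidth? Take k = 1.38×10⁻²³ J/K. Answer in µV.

433 µV

V_n = √(4kTRB)
4kTRB = 4 × 1.38×10⁻²³ × 335 × 1.58×10⁵ × 6.42×10⁷ = 1.88×10⁻⁷ V²
V_n = √(1.88×10⁻⁷) = 4.33×10⁻⁴ V = 433 µV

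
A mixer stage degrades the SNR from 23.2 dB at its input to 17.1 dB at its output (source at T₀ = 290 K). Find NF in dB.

6.1 dB

NF (dB) = SNR_in(dB) − SNR_out(dB) when the source is at T₀
NF = 23.2 − 17.1 = 6.1 dB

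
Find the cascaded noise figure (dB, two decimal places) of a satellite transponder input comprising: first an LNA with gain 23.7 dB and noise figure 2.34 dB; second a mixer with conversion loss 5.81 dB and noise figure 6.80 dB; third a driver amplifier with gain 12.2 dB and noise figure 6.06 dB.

2.50 dB

Convert to linear (a loss of L dB is a gain of −L dB): F_i = 10^(NF_i/10), G_i = 10^(G_i,dB/10)
  Stage 1: F_1 = 10^(2.34/10) = 1.714, G_1 = 10^(23.7/10) = 234.4
  Stage 2: F_2 = 10^(6.80/10) = 4.786, G_2 = 10^(−5.81/10) = 0.2624
  Stage 3: F_3 = 10^(6.06/10) = 4.036, G_3 = 10^(12.2/10) = 16.60
Friis cascade:
  F = 1.714 + (4.786 − 1)/234.4 + (4.036 − 1)/61.52 = 1.779
NF = 10 log₁₀(1.779) = 2.50 dB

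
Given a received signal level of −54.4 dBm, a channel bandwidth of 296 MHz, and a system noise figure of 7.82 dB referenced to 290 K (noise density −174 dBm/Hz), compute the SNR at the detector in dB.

Noise floor: N = −174 + 10 log₁₀(B) + NF
10 log₁₀(2.96×10⁸) = 84.71 dB
N = −174 + 84.71 + 7.82 = −81.47 dBm
SNR = P_sig − N = −54.4 − (−81.47) = 27.07 dB → 27.1 dB

27.1 dB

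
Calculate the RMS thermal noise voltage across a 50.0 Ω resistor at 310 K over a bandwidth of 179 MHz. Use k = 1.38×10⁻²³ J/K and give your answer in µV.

12.4 µV

V_n = √(4kTRB)
4kTRB = 4 × 1.38×10⁻²³ × 310 × 5.00×10¹ × 1.79×10⁸ = 1.53×10⁻¹⁰ V²
V_n = √(1.53×10⁻¹⁰) = 1.24×10⁻⁵ V = 12.4 µV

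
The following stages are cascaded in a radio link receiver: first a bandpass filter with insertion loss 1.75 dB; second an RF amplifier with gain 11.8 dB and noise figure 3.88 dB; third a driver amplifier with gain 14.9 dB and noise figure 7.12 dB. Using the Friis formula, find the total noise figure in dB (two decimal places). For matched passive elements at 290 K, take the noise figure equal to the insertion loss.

6.09 dB

Convert to linear (a loss of L dB is a gain of −L dB): F_i = 10^(NF_i/10), G_i = 10^(G_i,dB/10)
  Stage 1: F_1 = 10^(1.75/10) = 1.496, G_1 = 10^(−1.75/10) = 0.6683
  Stage 2: F_2 = 10^(3.88/10) = 2.443, G_2 = 10^(11.8/10) = 15.14
  Stage 3: F_3 = 10^(7.12/10) = 5.152, G_3 = 10^(14.9/10) = 30.90
Friis cascade:
  F = 1.496 + (2.443 − 1)/0.6683 + (5.152 − 1)/10.12 = 4.066
NF = 10 log₁₀(4.066) = 6.09 dB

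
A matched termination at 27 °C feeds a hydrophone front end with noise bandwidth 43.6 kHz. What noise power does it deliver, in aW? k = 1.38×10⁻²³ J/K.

T = 27 °C + 273.15 = 300.15 K
P_n = kTB = 1.38×10⁻²³ × 300.15 × 4.36×10⁴ = 1.81×10⁻¹⁶ W = 181 aW

181 aW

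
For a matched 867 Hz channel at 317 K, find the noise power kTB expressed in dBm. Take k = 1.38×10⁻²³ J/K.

P_n = kTB = 1.38×10⁻²³ × 317 × 8.67×10² = 3.79×10⁻¹⁸ W
In dBm: 10 log₁₀(3.79×10⁻¹⁸ / 10⁻³) = −144.2 dBm

−144.2 dBm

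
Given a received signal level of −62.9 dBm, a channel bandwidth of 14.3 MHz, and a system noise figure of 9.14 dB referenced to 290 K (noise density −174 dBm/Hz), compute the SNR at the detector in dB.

Noise floor: N = −174 + 10 log₁₀(B) + NF
10 log₁₀(1.43×10⁷) = 71.55 dB
N = −174 + 71.55 + 9.14 = −93.31 dBm
SNR = P_sig − N = −62.9 − (−93.31) = 30.41 dB → 30.4 dB

30.4 dB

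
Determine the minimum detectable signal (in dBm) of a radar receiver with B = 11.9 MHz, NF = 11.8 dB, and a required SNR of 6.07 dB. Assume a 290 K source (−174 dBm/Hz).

Sensitivity = −174 + 10 log₁₀(B) + NF + SNR_min
= −174 + 70.76 + 11.8 + 6.07
= −85.37 dBm → −85.4 dBm

−85.4 dBm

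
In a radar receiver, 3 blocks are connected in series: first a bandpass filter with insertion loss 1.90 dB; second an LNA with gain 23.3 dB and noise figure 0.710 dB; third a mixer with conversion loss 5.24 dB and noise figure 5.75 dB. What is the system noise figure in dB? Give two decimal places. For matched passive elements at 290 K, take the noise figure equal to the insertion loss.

2.66 dB

Convert to linear (a loss of L dB is a gain of −L dB): F_i = 10^(NF_i/10), G_i = 10^(G_i,dB/10)
  Stage 1: F_1 = 10^(1.90/10) = 1.549, G_1 = 10^(−1.90/10) = 0.6457
  Stage 2: F_2 = 10^(0.710/10) = 1.178, G_2 = 10^(23.3/10) = 213.8
  Stage 3: F_3 = 10^(5.75/10) = 3.758, G_3 = 10^(−5.24/10) = 0.2992
Friis cascade:
  F = 1.549 + (1.178 − 1)/0.6457 + (3.758 − 1)/138.0 = 1.844
NF = 10 log₁₀(1.844) = 2.66 dB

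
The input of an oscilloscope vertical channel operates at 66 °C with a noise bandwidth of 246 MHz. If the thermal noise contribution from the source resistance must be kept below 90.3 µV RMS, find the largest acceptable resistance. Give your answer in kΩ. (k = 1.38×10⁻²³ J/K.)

T = 66 °C + 273.15 = 339.15 K
Johnson–Nyquist: V_n = √(4kTRB) ⇒ R = V_n² / (4kTB)
4kTB = 4 × 1.38×10⁻²³ × 339.15 × 2.46×10⁸ = 4.61×10⁻¹²
R = (9.03×10⁻⁵)² / 4.61×10⁻¹² = 1.77×10³ Ω = 1.77 kΩ

1.77 kΩ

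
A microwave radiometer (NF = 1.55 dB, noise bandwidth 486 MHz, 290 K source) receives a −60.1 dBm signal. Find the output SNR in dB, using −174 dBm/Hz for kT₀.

25.5 dB

Noise floor: N = −174 + 10 log₁₀(B) + NF
10 log₁₀(4.86×10⁸) = 86.87 dB
N = −174 + 86.87 + 1.55 = −85.58 dBm
SNR = P_sig − N = −60.1 − (−85.58) = 25.48 dB → 25.5 dB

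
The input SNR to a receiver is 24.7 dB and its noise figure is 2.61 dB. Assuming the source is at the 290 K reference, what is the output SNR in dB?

By definition F = SNR_in/SNR_out, so in dB: SNR_out = SNR_in − NF
SNR_out = 24.7 − 2.61 = 22.09 dB

22.09 dB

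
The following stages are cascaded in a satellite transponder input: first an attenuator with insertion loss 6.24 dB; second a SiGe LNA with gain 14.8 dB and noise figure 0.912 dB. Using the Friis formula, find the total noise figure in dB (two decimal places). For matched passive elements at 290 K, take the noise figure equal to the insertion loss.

Convert to linear (a loss of L dB is a gain of −L dB): F_i = 10^(NF_i/10), G_i = 10^(G_i,dB/10)
  Stage 1: F_1 = 10^(6.24/10) = 4.207, G_1 = 10^(−6.24/10) = 0.2377
  Stage 2: F_2 = 10^(0.912/10) = 1.234, G_2 = 10^(14.8/10) = 30.20
Friis cascade:
  F = 4.207 + (1.234 − 1)/0.2377 = 5.190
NF = 10 log₁₀(5.190) = 7.15 dB

7.15 dB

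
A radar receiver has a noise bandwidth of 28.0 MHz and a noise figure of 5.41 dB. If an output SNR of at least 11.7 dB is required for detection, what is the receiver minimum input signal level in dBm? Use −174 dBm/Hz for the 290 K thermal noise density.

−82.4 dBm

Sensitivity = −174 + 10 log₁₀(B) + NF + SNR_min
= −174 + 74.47 + 5.41 + 11.7
= −82.42 dBm → −82.4 dBm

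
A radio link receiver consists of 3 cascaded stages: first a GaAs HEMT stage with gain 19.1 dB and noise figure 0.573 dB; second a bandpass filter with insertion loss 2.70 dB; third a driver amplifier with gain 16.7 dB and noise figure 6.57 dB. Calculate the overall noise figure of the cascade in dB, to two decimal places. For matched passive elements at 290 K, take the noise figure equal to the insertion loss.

0.91 dB

Convert to linear (a loss of L dB is a gain of −L dB): F_i = 10^(NF_i/10), G_i = 10^(G_i,dB/10)
  Stage 1: F_1 = 10^(0.573/10) = 1.141, G_1 = 10^(19.1/10) = 81.28
  Stage 2: F_2 = 10^(2.70/10) = 1.862, G_2 = 10^(−2.70/10) = 0.5370
  Stage 3: F_3 = 10^(6.57/10) = 4.539, G_3 = 10^(16.7/10) = 46.77
Friis cascade:
  F = 1.141 + (1.862 − 1)/81.28 + (4.539 − 1)/43.65 = 1.233
NF = 10 log₁₀(1.233) = 0.91 dB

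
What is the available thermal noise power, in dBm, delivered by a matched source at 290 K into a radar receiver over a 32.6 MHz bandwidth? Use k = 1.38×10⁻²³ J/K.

−98.8 dBm

P_n = kTB = 1.38×10⁻²³ × 290 × 3.26×10⁷ = 1.30×10⁻¹³ W
In dBm: 10 log₁₀(1.30×10⁻¹³ / 10⁻³) = −98.8 dBm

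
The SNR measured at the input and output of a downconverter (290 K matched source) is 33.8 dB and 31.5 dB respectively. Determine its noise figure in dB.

NF (dB) = SNR_in(dB) − SNR_out(dB) when the source is at T₀
NF = 33.8 − 31.5 = 2.3 dB

2.3 dB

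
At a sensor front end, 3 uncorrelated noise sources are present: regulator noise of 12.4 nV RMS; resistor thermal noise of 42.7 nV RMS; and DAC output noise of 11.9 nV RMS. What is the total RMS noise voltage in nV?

Uncorrelated sources add in power (mean-square): V_tot = √(ΣV_i²)
V_tot = √[(1.24×10⁻⁸)² + (4.27×10⁻⁸)² + (1.19×10⁻⁸)²] = 4.60×10⁻⁸ V = 46.0 nV

46.0 nV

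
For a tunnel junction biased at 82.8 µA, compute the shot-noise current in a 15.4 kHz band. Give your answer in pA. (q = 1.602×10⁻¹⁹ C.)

639 pA

I_n = √(2qI·B)
2qI·B = 2 × 1.602×10⁻¹⁹ × 8.28×10⁻⁵ × 1.54×10⁴ = 4.09×10⁻¹⁹ A²
I_n = √(4.09×10⁻¹⁹) = 6.39×10⁻¹⁰ A = 639 pA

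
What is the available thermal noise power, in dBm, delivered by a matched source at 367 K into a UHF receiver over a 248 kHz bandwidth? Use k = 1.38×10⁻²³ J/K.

−119.0 dBm

P_n = kTB = 1.38×10⁻²³ × 367 × 2.48×10⁵ = 1.26×10⁻¹⁵ W
In dBm: 10 log₁₀(1.26×10⁻¹⁵ / 10⁻³) = −119.0 dBm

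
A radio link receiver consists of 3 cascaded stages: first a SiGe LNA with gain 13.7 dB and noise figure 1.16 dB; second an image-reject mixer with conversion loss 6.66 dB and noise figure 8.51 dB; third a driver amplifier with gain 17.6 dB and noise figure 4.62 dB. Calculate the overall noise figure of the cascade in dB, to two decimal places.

Convert to linear (a loss of L dB is a gain of −L dB): F_i = 10^(NF_i/10), G_i = 10^(G_i,dB/10)
  Stage 1: F_1 = 10^(1.16/10) = 1.306, G_1 = 10^(13.7/10) = 23.44
  Stage 2: F_2 = 10^(8.51/10) = 7.096, G_2 = 10^(−6.66/10) = 0.2158
  Stage 3: F_3 = 10^(4.62/10) = 2.897, G_3 = 10^(17.6/10) = 57.54
Friis cascade:
  F = 1.306 + (7.096 − 1)/23.44 + (2.897 − 1)/5.058 = 1.941
NF = 10 log₁₀(1.941) = 2.88 dB

2.88 dB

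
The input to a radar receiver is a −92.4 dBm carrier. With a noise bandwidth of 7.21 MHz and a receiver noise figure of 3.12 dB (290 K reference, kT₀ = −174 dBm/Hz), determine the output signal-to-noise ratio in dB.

9.9 dB

Noise floor: N = −174 + 10 log₁₀(B) + NF
10 log₁₀(7.21×10⁶) = 68.58 dB
N = −174 + 68.58 + 3.12 = −102.30 dBm
SNR = P_sig − N = −92.4 − (−102.30) = 9.90 dB → 9.9 dB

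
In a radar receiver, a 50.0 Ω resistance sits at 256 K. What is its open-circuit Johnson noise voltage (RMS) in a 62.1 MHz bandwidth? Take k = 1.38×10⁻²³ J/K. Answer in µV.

V_n = √(4kTRB)
4kTRB = 4 × 1.38×10⁻²³ × 256 × 5.00×10¹ × 6.21×10⁷ = 4.39×10⁻¹¹ V²
V_n = √(4.39×10⁻¹¹) = 6.62×10⁻⁶ V = 6.62 µV

6.62 µV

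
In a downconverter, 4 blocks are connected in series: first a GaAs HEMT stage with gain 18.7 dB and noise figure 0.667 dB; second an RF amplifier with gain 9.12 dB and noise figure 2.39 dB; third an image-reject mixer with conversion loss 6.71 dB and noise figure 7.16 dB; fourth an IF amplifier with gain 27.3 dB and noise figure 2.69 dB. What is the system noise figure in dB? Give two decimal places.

Convert to linear (a loss of L dB is a gain of −L dB): F_i = 10^(NF_i/10), G_i = 10^(G_i,dB/10)
  Stage 1: F_1 = 10^(0.667/10) = 1.166, G_1 = 10^(18.7/10) = 74.13
  Stage 2: F_2 = 10^(2.39/10) = 1.734, G_2 = 10^(9.12/10) = 8.166
  Stage 3: F_3 = 10^(7.16/10) = 5.200, G_3 = 10^(−6.71/10) = 0.2133
  Stage 4: F_4 = 10^(2.69/10) = 1.858, G_4 = 10^(27.3/10) = 537.0
Friis cascade:
  F = 1.166 + (1.734 − 1)/74.13 + (5.200 − 1)/605.3 + (1.858 − 1)/129.1 = 1.189
NF = 10 log₁₀(1.189) = 0.75 dB

0.75 dB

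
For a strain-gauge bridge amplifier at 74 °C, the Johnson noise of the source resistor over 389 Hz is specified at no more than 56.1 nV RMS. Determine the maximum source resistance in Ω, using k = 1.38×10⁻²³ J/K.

T = 74 °C + 273.15 = 347.15 K
Johnson–Nyquist: V_n = √(4kTRB) ⇒ R = V_n² / (4kTB)
4kTB = 4 × 1.38×10⁻²³ × 347.15 × 3.89×10² = 7.45×10⁻¹⁸
R = (5.61×10⁻⁸)² / 7.45×10⁻¹⁸ = 4.22×10² Ω = 422 Ω

422 Ω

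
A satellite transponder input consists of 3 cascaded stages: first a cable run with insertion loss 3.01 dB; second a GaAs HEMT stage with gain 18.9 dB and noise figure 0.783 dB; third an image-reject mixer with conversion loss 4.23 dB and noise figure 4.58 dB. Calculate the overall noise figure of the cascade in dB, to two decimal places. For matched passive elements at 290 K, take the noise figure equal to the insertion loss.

Convert to linear (a loss of L dB is a gain of −L dB): F_i = 10^(NF_i/10), G_i = 10^(G_i,dB/10)
  Stage 1: F_1 = 10^(3.01/10) = 2.000, G_1 = 10^(−3.01/10) = 0.5000
  Stage 2: F_2 = 10^(0.783/10) = 1.198, G_2 = 10^(18.9/10) = 77.62
  Stage 3: F_3 = 10^(4.58/10) = 2.871, G_3 = 10^(−4.23/10) = 0.3776
Friis cascade:
  F = 2.000 + (1.198 − 1)/0.5000 + (2.871 − 1)/38.82 = 2.443
NF = 10 log₁₀(2.443) = 3.88 dB

3.88 dB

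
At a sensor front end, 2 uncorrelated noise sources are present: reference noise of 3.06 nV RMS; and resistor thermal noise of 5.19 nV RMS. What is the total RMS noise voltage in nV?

6.02 nV

Uncorrelated sources add in power (mean-square): V_tot = √(ΣV_i²)
V_tot = √[(3.06×10⁻⁹)² + (5.19×10⁻⁹)²] = 6.02×10⁻⁹ V = 6.02 nV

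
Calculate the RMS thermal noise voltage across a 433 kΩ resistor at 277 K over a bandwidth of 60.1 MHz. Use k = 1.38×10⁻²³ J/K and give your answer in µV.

631 µV

V_n = √(4kTRB)
4kTRB = 4 × 1.38×10⁻²³ × 277 × 4.33×10⁵ × 6.01×10⁷ = 3.98×10⁻⁷ V²
V_n = √(3.98×10⁻⁷) = 6.31×10⁻⁴ V = 631 µV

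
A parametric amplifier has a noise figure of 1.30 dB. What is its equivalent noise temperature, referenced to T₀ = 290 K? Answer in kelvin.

F = 10^(1.30/10) = 1.34896
T_e = (F − 1)·T₀ = (1.34896 − 1) × 290 = 101 K

101 K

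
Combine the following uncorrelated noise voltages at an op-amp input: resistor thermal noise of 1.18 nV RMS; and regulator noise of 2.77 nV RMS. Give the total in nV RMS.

Uncorrelated sources add in power (mean-square): V_tot = √(ΣV_i²)
V_tot = √[(1.18×10⁻⁹)² + (2.77×10⁻⁹)²] = 3.01×10⁻⁹ V = 3.01 nV

3.01 nV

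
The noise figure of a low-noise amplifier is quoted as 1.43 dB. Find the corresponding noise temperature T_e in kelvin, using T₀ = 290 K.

F = 10^(1.43/10) = 1.38995
T_e = (F − 1)·T₀ = (1.38995 − 1) × 290 = 113 K

113 K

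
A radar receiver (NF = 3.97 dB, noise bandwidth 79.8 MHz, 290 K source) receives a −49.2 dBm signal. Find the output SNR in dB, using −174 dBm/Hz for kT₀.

41.8 dB

Noise floor: N = −174 + 10 log₁₀(B) + NF
10 log₁₀(7.98×10⁷) = 79.02 dB
N = −174 + 79.02 + 3.97 = −91.01 dBm
SNR = P_sig − N = −49.2 − (−91.01) = 41.81 dB → 41.8 dB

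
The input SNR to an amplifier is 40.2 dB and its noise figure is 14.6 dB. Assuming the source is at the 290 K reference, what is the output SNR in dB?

By definition F = SNR_in/SNR_out, so in dB: SNR_out = SNR_in − NF
SNR_out = 40.2 − 14.6 = 25.6 dB

25.6 dB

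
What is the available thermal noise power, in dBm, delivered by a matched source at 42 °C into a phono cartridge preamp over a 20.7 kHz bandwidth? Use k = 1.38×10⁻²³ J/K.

−130.5 dBm

T = 42 °C + 273.15 = 315.15 K
P_n = kTB = 1.38×10⁻²³ × 315.15 × 2.07×10⁴ = 9.00×10⁻¹⁷ W
In dBm: 10 log₁₀(9.00×10⁻¹⁷ / 10⁻³) = −130.5 dBm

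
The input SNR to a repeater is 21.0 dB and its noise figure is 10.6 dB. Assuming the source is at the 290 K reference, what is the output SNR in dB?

10.4 dB

By definition F = SNR_in/SNR_out, so in dB: SNR_out = SNR_in − NF
SNR_out = 21.0 − 10.6 = 10.4 dB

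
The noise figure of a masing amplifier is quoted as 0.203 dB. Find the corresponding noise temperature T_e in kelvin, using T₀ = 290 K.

13.9 K

F = 10^(0.203/10) = 1.04785
T_e = (F − 1)·T₀ = (1.04785 − 1) × 290 = 13.9 K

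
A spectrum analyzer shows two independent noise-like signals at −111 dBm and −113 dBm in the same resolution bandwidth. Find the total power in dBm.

−108.9 dBm

Convert to linear, add, convert back:
P₁ = 7.94×10⁻¹⁵ W, P₂ = 5.01×10⁻¹⁵ W
P_tot = 1.30×10⁻¹⁴ W → 10 log₁₀(P_tot / 10⁻³) = −108.9 dBm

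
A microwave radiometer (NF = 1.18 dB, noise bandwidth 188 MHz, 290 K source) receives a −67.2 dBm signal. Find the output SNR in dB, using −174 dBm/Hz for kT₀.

Noise floor: N = −174 + 10 log₁₀(B) + NF
10 log₁₀(1.88×10⁸) = 82.74 dB
N = −174 + 82.74 + 1.18 = −90.08 dBm
SNR = P_sig − N = −67.2 − (−90.08) = 22.88 dB → 22.9 dB

22.9 dB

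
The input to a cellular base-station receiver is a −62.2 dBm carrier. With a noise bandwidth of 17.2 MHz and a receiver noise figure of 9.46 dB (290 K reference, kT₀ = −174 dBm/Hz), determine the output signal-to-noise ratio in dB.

Noise floor: N = −174 + 10 log₁₀(B) + NF
10 log₁₀(1.72×10⁷) = 72.36 dB
N = −174 + 72.36 + 9.46 = −92.18 dBm
SNR = P_sig − N = −62.2 − (−92.18) = 29.98 dB → 30.0 dB

30.0 dB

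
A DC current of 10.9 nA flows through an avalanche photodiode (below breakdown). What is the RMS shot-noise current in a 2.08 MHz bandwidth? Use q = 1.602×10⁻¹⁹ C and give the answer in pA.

85.2 pA

I_n = √(2qI·B)
2qI·B = 2 × 1.602×10⁻¹⁹ × 1.09×10⁻⁸ × 2.08×10⁶ = 7.26×10⁻²¹ A²
I_n = √(7.26×10⁻²¹) = 8.52×10⁻¹¹ A = 85.2 pA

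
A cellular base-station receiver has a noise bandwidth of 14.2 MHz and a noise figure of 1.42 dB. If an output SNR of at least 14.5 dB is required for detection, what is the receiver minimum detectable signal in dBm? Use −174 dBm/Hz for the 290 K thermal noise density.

Sensitivity = −174 + 10 log₁₀(B) + NF + SNR_min
= −174 + 71.52 + 1.42 + 14.5
= −86.56 dBm → −86.6 dBm

−86.6 dBm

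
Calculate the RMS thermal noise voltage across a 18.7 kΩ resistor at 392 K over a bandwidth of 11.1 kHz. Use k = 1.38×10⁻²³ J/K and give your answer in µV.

V_n = √(4kTRB)
4kTRB = 4 × 1.38×10⁻²³ × 392 × 1.87×10⁴ × 1.11×10⁴ = 4.49×10⁻¹² V²
V_n = √(4.49×10⁻¹²) = 2.12×10⁻⁶ V = 2.12 µV

2.12 µV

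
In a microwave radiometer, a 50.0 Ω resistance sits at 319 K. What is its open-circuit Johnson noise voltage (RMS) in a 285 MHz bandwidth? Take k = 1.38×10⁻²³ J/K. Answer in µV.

15.8 µV

V_n = √(4kTRB)
4kTRB = 4 × 1.38×10⁻²³ × 319 × 5.00×10¹ × 2.85×10⁸ = 2.51×10⁻¹⁰ V²
V_n = √(2.51×10⁻¹⁰) = 1.58×10⁻⁵ V = 15.8 µV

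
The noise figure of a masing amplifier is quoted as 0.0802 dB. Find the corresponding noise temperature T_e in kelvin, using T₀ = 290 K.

5.41 K

F = 10^(0.0802/10) = 1.01864
T_e = (F − 1)·T₀ = (1.01864 − 1) × 290 = 5.41 K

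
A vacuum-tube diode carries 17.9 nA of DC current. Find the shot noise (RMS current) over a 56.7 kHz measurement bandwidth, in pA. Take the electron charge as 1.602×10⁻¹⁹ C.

I_n = √(2qI·B)
2qI·B = 2 × 1.602×10⁻¹⁹ × 1.79×10⁻⁸ × 5.67×10⁴ = 3.25×10⁻²² A²
I_n = √(3.25×10⁻²²) = 1.80×10⁻¹¹ A = 18.0 pA

18.0 pA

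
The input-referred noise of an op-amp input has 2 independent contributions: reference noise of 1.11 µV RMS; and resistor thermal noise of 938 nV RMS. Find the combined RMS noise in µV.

Uncorrelated sources add in power (mean-square): V_tot = √(ΣV_i²)
V_tot = √[(1.11×10⁻⁶)² + (9.38×10⁻⁷)²] = 1.45×10⁻⁶ V = 1.45 µV

1.45 µV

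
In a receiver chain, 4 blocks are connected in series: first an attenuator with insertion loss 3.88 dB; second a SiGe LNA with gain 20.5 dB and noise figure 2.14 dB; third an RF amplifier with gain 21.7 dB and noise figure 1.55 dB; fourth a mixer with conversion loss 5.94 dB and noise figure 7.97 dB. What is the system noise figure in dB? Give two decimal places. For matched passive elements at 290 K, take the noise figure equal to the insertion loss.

6.03 dB

Convert to linear (a loss of L dB is a gain of −L dB): F_i = 10^(NF_i/10), G_i = 10^(G_i,dB/10)
  Stage 1: F_1 = 10^(3.88/10) = 2.443, G_1 = 10^(−3.88/10) = 0.4093
  Stage 2: F_2 = 10^(2.14/10) = 1.637, G_2 = 10^(20.5/10) = 112.2
  Stage 3: F_3 = 10^(1.55/10) = 1.429, G_3 = 10^(21.7/10) = 147.9
  Stage 4: F_4 = 10^(7.97/10) = 6.266, G_4 = 10^(−5.94/10) = 0.2547
Friis cascade:
  F = 2.443 + (1.637 − 1)/0.4093 + (1.429 − 1)/45.92 + (6.266 − 1)/6792 = 4.010
NF = 10 log₁₀(4.010) = 6.03 dB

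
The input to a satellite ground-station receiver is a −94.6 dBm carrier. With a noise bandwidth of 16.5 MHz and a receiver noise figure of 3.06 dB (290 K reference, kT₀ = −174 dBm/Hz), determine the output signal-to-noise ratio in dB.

Noise floor: N = −174 + 10 log₁₀(B) + NF
10 log₁₀(1.65×10⁷) = 72.17 dB
N = −174 + 72.17 + 3.06 = −98.77 dBm
SNR = P_sig − N = −94.6 − (−98.77) = 4.17 dB → 4.2 dB

4.2 dB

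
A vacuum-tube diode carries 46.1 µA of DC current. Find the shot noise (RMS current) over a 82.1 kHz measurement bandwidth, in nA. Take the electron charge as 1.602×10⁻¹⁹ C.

1.10 nA

I_n = √(2qI·B)
2qI·B = 2 × 1.602×10⁻¹⁹ × 4.61×10⁻⁵ × 8.21×10⁴ = 1.21×10⁻¹⁸ A²
I_n = √(1.21×10⁻¹⁸) = 1.10×10⁻⁹ A = 1.10 nA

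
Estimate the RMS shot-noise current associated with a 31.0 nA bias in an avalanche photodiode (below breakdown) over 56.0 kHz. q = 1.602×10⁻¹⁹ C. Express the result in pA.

23.6 pA

I_n = √(2qI·B)
2qI·B = 2 × 1.602×10⁻¹⁹ × 3.10×10⁻⁸ × 5.60×10⁴ = 5.56×10⁻²² A²
I_n = √(5.56×10⁻²²) = 2.36×10⁻¹¹ A = 23.6 pA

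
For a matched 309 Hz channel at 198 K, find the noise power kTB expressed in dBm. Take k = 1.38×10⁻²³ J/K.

−150.7 dBm

P_n = kTB = 1.38×10⁻²³ × 198 × 3.09×10² = 8.44×10⁻¹⁹ W
In dBm: 10 log₁₀(8.44×10⁻¹⁹ / 10⁻³) = −150.7 dBm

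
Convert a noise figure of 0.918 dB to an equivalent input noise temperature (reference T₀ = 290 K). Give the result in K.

F = 10^(0.918/10) = 1.23538
T_e = (F − 1)·T₀ = (1.23538 − 1) × 290 = 68.3 K

68.3 K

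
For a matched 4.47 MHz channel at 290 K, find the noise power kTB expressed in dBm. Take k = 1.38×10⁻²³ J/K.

P_n = kTB = 1.38×10⁻²³ × 290 × 4.47×10⁶ = 1.79×10⁻¹⁴ W
In dBm: 10 log₁₀(1.79×10⁻¹⁴ / 10⁻³) = −107.5 dBm

−107.5 dBm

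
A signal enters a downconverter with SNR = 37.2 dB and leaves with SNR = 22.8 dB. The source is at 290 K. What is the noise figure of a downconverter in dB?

NF (dB) = SNR_in(dB) − SNR_out(dB) when the source is at T₀
NF = 37.2 − 22.8 = 14.4 dB

14.4 dB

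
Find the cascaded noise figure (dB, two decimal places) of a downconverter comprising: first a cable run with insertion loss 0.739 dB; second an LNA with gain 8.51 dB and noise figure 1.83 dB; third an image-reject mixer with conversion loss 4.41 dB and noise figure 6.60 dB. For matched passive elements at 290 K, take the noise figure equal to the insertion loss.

3.81 dB

Convert to linear (a loss of L dB is a gain of −L dB): F_i = 10^(NF_i/10), G_i = 10^(G_i,dB/10)
  Stage 1: F_1 = 10^(0.739/10) = 1.185, G_1 = 10^(−0.739/10) = 0.8435
  Stage 2: F_2 = 10^(1.83/10) = 1.524, G_2 = 10^(8.51/10) = 7.096
  Stage 3: F_3 = 10^(6.60/10) = 4.571, G_3 = 10^(−4.41/10) = 0.3622
Friis cascade:
  F = 1.185 + (1.524 − 1)/0.8435 + (4.571 − 1)/5.985 = 2.403
NF = 10 log₁₀(2.403) = 3.81 dB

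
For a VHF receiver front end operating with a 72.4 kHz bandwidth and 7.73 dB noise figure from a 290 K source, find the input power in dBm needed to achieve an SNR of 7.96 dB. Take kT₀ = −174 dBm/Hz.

Sensitivity = −174 + 10 log₁₀(B) + NF + SNR_min
= −174 + 48.6 + 7.73 + 7.96
= −109.71 dBm → −109.7 dBm

−109.7 dBm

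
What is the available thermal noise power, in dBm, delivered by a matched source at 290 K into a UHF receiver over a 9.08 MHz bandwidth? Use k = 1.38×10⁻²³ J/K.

P_n = kTB = 1.38×10⁻²³ × 290 × 9.08×10⁶ = 3.63×10⁻¹⁴ W
In dBm: 10 log₁₀(3.63×10⁻¹⁴ / 10⁻³) = −104.4 dBm

−104.4 dBm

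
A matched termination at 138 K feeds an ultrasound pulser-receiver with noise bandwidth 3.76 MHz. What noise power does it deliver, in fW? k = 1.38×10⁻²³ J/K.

P_n = kTB = 1.38×10⁻²³ × 138 × 3.76×10⁶ = 7.16×10⁻¹⁵ W = 7.16 fW

7.16 fW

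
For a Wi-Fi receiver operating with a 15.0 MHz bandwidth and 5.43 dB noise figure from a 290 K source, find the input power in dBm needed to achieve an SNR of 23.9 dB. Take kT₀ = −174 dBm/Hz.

−72.9 dBm

Sensitivity = −174 + 10 log₁₀(B) + NF + SNR_min
= −174 + 71.76 + 5.43 + 23.9
= −72.91 dBm → −72.9 dBm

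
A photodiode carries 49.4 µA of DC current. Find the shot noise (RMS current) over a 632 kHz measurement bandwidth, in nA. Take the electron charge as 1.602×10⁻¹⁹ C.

3.16 nA

I_n = √(2qI·B)
2qI·B = 2 × 1.602×10⁻¹⁹ × 4.94×10⁻⁵ × 6.32×10⁵ = 1.00×10⁻¹⁷ A²
I_n = √(1.00×10⁻¹⁷) = 3.16×10⁻⁹ A = 3.16 nA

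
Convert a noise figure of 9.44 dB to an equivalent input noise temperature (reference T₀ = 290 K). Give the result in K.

F = 10^(9.44/10) = 8.79023
T_e = (F − 1)·T₀ = (8.79023 − 1) × 290 = 2259 K

2259 K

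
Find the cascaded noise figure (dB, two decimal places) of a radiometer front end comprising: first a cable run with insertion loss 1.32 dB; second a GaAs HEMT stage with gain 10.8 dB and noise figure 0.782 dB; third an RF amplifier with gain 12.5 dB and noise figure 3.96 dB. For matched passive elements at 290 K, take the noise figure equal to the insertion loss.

Convert to linear (a loss of L dB is a gain of −L dB): F_i = 10^(NF_i/10), G_i = 10^(G_i,dB/10)
  Stage 1: F_1 = 10^(1.32/10) = 1.355, G_1 = 10^(−1.32/10) = 0.7379
  Stage 2: F_2 = 10^(0.782/10) = 1.197, G_2 = 10^(10.8/10) = 12.02
  Stage 3: F_3 = 10^(3.96/10) = 2.489, G_3 = 10^(12.5/10) = 17.78
Friis cascade:
  F = 1.355 + (1.197 − 1)/0.7379 + (2.489 − 1)/8.872 = 1.790
NF = 10 log₁₀(1.790) = 2.53 dB

2.53 dB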